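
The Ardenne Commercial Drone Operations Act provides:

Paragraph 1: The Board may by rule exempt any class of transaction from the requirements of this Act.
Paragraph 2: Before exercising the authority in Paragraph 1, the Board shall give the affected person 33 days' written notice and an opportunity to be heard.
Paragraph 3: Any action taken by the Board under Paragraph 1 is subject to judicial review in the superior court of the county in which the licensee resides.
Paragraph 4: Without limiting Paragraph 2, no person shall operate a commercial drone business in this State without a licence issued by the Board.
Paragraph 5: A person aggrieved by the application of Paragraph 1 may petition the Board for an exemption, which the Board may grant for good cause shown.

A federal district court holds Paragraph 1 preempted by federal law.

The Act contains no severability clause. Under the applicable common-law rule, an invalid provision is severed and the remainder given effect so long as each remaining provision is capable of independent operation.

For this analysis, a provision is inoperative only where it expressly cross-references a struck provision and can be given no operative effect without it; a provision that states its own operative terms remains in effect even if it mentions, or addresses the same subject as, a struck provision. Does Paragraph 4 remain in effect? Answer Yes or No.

Paragraph 1 is struck. The only function of Paragraph 2 is the notice-and-hearing requirement for Paragraph 1, so it cannot stand once Paragraph 1 is removed. Paragraph 3 merely fixes the judicial-review right for Paragraph 1; with Paragraph 1 gone it has nothing to operate on and falls away. Paragraph 5 has no operative effect of its own apart from Paragraph 1 and is therefore inoperative. Although Paragraph 4 refers to Paragraph 2, its operative terms do not depend on Paragraph 2, so it remains in effect. Under the stated default rule, only provisions that cannot operate independently fall away; the rest are enforced. Only Paragraph 4 remains in effect. Paragraph 4 is among the surviving provisions, so the answer is yes.

Yes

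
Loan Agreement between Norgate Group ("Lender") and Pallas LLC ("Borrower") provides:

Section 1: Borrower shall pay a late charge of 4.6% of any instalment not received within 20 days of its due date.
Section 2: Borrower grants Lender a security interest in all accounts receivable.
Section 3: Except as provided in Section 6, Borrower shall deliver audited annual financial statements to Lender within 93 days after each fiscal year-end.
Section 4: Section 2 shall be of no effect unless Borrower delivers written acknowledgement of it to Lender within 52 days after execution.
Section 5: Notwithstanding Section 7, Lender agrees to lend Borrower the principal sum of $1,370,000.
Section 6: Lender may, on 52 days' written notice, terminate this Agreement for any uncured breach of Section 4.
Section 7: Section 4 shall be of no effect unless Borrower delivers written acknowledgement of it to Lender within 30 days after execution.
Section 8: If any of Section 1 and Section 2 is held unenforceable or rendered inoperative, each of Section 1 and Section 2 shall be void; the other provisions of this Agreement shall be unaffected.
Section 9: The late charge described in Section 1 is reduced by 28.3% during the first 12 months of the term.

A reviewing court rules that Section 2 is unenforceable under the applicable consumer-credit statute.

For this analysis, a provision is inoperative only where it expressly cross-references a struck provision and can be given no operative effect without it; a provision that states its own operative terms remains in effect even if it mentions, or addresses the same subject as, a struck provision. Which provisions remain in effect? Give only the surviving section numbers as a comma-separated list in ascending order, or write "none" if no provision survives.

3, 5, 8

Section 2 is struck. Section 4 has no operative effect of its own apart from Section 2 and is therefore inoperative. Section 6 operates only by reference to Section 4, so it falls with Section 4. The only function of Section 7 is the acknowledgement condition for Section 4, so it cannot stand once Section 4 is removed. Although Section 3 refers to Section 6, its operative terms do not depend on Section 6, so it remains in effect. Section 5 mentions Section 7 but its own obligation stands independently of Section 7, so Section 5 is not affected. Section 8 declares Section 1 and Section 2 mutually dependent; since one of them has fallen, all of them are of no effect. That brings down Section 1 as well. Section 9 in turn depends solely on a provision now struck and likewise falls. The remainder continues in force under Section 8. The provisions still in force are Section 3, Section 5, and Section 8.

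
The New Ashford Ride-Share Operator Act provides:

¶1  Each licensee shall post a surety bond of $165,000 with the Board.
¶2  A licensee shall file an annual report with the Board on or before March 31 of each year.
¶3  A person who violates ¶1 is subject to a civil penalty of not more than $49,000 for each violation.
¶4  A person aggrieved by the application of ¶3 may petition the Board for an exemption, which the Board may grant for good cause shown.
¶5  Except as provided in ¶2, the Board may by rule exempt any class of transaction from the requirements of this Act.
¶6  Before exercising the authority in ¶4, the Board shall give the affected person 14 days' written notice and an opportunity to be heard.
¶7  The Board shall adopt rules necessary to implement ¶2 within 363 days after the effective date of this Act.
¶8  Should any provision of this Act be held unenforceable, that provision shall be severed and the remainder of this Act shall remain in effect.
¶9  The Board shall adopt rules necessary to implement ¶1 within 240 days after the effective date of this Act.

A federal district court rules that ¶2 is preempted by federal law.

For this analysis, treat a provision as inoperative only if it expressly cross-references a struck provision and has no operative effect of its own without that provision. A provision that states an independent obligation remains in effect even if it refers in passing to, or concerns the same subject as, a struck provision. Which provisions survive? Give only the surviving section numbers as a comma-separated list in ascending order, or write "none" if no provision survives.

1, 3, 4, 5, 6, 8, 9

¶2 is struck. The only function of ¶7 is the rulemaking mandate for ¶2, so it cannot stand once ¶2 is removed. Although ¶5 refers to ¶2, its operative terms do not depend on ¶2, so it remains in effect. Under the severability clause in ¶8, the remaining provisions continue in force. ¶1, ¶3, ¶4, ¶5, ¶6, ¶8, and ¶9 remain in effect.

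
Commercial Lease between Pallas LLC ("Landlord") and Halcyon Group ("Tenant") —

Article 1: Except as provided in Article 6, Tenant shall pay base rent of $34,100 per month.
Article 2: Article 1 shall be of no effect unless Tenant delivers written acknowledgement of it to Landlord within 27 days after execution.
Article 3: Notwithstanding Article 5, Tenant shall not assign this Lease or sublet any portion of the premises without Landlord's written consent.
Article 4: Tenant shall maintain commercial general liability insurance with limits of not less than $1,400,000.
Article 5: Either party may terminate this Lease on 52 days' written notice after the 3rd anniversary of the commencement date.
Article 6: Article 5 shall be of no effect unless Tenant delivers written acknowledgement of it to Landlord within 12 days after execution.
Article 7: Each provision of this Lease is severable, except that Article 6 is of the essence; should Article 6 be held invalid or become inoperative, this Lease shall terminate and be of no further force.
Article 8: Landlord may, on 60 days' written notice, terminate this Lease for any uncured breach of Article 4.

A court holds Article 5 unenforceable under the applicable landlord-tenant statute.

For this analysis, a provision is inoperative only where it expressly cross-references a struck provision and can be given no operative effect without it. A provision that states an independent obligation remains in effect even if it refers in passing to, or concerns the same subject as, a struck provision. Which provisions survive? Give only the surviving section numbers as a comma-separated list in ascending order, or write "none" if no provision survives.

none

Article 5 is struck. Article 6 has no operative effect of its own apart from Article 5 and is therefore inoperative. Article 7 makes Article 6 an essential term, and Article 6 has been rendered inoperative by the cascade; under Article 7, the entire Lease is therefore void. No provision of the Lease survives.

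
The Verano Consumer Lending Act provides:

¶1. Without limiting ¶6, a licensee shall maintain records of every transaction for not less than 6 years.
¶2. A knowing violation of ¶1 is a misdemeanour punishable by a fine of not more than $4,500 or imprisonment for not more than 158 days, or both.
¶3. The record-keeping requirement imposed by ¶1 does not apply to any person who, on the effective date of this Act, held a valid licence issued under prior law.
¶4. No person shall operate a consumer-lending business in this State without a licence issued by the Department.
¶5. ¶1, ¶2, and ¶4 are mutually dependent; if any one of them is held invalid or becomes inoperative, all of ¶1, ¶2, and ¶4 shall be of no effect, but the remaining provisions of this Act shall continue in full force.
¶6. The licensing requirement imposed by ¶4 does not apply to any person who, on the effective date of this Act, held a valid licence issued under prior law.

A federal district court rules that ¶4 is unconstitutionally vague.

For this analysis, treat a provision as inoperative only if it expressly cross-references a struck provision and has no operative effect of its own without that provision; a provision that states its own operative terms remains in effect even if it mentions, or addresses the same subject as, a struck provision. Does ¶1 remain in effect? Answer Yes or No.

¶4 is struck. ¶6 has no operative effect of its own apart from ¶4 and is therefore inoperative. ¶5 declares ¶1, ¶2, and ¶4 mutually dependent; since one of them has fallen, all of them are of no effect. That brings down ¶1 and ¶2 as well. ¶3 in turn depends solely on a provision now struck and likewise falls. The remainder continues in force under ¶5. Only ¶5 remains in effect. ¶1 is among the inoperative provisions, so the answer is no.

No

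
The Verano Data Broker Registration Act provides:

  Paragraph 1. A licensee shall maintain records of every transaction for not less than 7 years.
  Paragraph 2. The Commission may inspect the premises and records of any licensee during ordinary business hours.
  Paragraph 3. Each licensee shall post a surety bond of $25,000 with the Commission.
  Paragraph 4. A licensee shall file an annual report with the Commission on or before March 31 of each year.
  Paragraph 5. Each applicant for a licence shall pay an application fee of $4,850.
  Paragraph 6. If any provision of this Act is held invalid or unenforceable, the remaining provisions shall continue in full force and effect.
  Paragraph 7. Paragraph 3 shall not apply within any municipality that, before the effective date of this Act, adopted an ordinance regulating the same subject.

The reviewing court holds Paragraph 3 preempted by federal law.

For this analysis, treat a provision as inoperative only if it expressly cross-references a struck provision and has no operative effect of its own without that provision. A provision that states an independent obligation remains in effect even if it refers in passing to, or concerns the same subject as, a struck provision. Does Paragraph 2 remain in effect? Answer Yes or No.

Paragraph 3 is struck. Paragraph 7 operates only by reference to Paragraph 3, so it falls with Paragraph 3. Paragraph 6 is a severability clause and preserves every provision that can still be given independent effect. The provisions still in force are Paragraph 1, Paragraph 2, Paragraph 4, Paragraph 5, and Paragraph 6. Paragraph 2 is among the surviving provisions, so the answer is yes.

Yes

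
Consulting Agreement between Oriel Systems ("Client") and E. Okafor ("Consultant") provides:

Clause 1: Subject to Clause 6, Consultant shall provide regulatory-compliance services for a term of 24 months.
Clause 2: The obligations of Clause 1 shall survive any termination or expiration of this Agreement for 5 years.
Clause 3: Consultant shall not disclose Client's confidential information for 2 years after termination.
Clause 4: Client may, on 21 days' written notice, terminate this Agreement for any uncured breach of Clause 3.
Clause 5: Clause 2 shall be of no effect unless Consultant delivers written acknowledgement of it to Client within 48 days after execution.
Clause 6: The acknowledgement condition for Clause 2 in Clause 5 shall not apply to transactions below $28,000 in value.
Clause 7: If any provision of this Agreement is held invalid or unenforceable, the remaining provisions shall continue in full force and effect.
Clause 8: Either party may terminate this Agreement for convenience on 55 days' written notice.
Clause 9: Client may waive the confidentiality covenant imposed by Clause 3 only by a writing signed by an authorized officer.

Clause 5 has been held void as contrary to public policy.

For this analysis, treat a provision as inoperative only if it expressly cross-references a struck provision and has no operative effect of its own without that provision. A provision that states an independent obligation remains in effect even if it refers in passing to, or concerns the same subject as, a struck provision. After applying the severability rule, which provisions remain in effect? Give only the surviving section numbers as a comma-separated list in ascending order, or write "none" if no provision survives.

1, 2, 3, 4, 7, 8, 9

Clause 5 is struck. The whole of Clause 6 is the carve-out from the acknowledgement condition for Clause 2, defined by reference to Clause 5, so Clause 6 cannot stand once Clause 5 is removed. Although Clause 1 refers to Clause 6, its operative terms do not depend on Clause 6, so it remains in effect. Under the severability clause in Clause 7, the remaining provisions continue in force. That leaves Clause 1, Clause 2, Clause 3, Clause 4, Clause 7, Clause 8, and Clause 9 in effect.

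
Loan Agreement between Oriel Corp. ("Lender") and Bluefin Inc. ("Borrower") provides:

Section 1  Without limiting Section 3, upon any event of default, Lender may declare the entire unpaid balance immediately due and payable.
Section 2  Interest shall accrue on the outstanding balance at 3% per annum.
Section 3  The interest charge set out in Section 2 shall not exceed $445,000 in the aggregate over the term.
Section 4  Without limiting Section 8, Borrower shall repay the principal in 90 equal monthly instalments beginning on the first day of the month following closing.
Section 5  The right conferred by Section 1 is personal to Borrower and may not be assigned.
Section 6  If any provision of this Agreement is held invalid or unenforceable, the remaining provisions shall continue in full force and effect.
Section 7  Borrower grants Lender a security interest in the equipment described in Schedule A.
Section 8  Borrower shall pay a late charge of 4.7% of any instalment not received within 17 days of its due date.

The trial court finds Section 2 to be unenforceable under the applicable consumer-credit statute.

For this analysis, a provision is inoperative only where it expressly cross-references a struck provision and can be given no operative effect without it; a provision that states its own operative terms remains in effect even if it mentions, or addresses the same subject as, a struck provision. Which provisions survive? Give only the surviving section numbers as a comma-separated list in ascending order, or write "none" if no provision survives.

Section 2 is struck. Section 3 has no operative effect of its own apart from Section 2 and is therefore inoperative. Although Section 1 refers to Section 3, its operative terms do not depend on Section 3, so it remains in effect. Under the severability clause in Section 6, the remaining provisions continue in force. Section 1, Section 4, Section 5, Section 6, Section 7, and Section 8 remain in effect.

1, 4, 5, 6, 7, 8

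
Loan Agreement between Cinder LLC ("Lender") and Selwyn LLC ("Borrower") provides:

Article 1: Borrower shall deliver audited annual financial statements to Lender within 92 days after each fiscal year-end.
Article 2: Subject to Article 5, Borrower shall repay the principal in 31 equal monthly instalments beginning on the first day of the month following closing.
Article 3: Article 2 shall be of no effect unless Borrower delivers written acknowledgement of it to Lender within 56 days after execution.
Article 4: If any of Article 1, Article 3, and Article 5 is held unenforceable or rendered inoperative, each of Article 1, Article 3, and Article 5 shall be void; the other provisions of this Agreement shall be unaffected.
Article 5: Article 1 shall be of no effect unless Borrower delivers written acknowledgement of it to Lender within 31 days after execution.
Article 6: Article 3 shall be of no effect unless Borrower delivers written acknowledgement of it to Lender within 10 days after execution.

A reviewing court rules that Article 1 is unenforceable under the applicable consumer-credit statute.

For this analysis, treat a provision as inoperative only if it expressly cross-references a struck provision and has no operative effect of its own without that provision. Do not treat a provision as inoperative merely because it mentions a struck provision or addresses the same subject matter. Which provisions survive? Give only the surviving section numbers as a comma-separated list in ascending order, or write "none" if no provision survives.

Article 1 is struck. Article 5 has no operative effect of its own apart from Article 1 and is therefore inoperative. Although Article 2 refers to Article 5, its operative terms do not depend on Article 5, so it remains in effect. Article 4 declares Article 1, Article 3, and Article 5 mutually dependent; since one of them has fallen, all of them are of no effect. That brings down Article 3 as well. Article 6 in turn depends solely on a provision now struck and likewise falls. The remainder continues in force under Article 4. That leaves Article 2 and Article 4 in effect.

2, 4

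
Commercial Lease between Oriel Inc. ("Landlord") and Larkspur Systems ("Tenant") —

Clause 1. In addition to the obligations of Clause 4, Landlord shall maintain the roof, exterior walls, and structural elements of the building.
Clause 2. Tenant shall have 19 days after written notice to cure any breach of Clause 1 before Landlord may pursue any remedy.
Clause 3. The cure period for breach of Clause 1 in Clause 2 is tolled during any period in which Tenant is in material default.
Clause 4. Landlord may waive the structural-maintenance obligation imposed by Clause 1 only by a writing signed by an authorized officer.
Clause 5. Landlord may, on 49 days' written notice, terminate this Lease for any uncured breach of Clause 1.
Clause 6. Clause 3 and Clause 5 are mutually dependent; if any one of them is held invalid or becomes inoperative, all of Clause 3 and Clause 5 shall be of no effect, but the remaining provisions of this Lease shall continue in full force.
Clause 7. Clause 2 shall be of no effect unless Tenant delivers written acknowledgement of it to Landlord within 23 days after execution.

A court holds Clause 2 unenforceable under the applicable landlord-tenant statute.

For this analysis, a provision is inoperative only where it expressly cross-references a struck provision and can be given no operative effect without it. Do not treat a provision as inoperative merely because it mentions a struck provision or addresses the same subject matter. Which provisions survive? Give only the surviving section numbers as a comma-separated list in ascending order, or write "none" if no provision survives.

Clause 2 is struck. Clause 3 does nothing except set the tolling of the cure period for breach of Clause 1 by reference to Clause 2; with Clause 2 gone it has no independent effect and is inoperative. The only function of Clause 7 is the acknowledgement condition for Clause 2, so it cannot stand once Clause 2 is removed. Clause 6 declares Clause 3 and Clause 5 mutually dependent; since one of them has fallen, all of them are of no effect. That brings down Clause 5 as well. The remainder continues in force under Clause 6. That leaves Clause 1, Clause 4, and Clause 6 in effect.

1, 4, 6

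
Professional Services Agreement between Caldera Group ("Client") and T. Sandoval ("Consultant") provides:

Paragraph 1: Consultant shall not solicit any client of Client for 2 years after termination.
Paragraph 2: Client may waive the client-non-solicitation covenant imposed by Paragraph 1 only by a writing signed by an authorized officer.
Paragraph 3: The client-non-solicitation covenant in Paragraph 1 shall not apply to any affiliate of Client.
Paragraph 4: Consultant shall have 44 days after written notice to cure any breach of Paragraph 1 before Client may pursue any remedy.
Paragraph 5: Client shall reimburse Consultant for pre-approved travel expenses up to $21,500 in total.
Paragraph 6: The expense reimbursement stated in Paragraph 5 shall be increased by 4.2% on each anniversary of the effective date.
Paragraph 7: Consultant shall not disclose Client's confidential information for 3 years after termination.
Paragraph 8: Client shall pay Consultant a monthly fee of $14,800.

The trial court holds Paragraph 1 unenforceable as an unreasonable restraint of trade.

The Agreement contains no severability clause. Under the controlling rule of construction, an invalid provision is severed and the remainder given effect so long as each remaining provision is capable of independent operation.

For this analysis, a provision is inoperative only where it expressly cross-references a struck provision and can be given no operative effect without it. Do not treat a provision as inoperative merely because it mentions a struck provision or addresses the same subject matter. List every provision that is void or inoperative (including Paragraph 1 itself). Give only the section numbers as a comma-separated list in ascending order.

1, 2, 3, 4

Paragraph 1 is struck. Paragraph 2 operates only by reference to Paragraph 1, so it falls with Paragraph 1. Paragraph 3 does nothing except set the carve-out from the client-non-solicitation covenant by reference to Paragraph 1; with Paragraph 1 gone it has no independent effect and is inoperative. The only function of Paragraph 4 is the cure period for breach of Paragraph 1, so it cannot stand once Paragraph 1 is removed. Under the stated default rule, only provisions that cannot operate independently fall away; the rest are enforced. The provisions still in force are Paragraph 5, Paragraph 6, Paragraph 7, and Paragraph 8.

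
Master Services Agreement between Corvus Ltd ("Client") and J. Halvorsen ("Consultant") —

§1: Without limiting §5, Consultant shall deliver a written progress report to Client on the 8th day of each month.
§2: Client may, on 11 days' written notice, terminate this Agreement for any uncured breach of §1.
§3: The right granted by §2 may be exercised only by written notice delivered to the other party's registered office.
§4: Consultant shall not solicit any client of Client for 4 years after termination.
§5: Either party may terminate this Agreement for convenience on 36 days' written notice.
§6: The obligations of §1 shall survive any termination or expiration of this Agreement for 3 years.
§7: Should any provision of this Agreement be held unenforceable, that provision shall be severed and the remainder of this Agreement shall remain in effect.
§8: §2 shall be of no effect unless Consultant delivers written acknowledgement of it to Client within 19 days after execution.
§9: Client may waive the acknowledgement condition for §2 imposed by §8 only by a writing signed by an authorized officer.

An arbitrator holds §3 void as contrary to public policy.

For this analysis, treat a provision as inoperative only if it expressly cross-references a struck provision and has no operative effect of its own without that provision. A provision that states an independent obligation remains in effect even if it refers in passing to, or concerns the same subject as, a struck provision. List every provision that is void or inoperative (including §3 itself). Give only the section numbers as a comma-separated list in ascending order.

§3 is struck. No other provision's operative terms depend on §3. Under the severability clause in §7, the remaining provisions continue in force. §1, §2, §4, §5, §6, §7, §8, and §9 remain in effect.

3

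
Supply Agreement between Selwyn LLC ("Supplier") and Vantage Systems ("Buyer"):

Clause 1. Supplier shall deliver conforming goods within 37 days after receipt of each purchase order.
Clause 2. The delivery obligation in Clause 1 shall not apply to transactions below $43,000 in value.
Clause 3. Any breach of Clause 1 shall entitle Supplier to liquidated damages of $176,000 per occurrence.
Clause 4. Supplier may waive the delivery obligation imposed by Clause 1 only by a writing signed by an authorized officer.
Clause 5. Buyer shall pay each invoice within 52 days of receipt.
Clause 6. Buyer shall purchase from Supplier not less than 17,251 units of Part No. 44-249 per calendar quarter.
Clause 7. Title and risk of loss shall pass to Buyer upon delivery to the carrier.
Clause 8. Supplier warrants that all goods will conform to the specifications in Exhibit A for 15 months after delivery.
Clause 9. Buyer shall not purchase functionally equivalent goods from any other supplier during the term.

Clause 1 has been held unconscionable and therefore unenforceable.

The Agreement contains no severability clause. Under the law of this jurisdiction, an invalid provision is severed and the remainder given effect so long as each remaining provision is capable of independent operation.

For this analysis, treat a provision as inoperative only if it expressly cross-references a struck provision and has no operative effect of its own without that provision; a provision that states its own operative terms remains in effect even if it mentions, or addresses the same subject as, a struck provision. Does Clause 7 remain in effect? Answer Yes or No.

Yes

Clause 1 is struck. Clause 2 has no operative effect of its own apart from Clause 1 and is therefore inoperative. Clause 3 does nothing except set the liquidated-damages amount by reference to Clause 1; with Clause 1 gone it has no independent effect and is inoperative. Clause 4 merely fixes the waiver condition for Clause 1; with Clause 1 gone it has nothing to operate on and falls away. With no severability clause, the stated default rule severs what cannot stand and enforces each remaining provision that can operate on its own. That leaves Clause 5, Clause 6, Clause 7, Clause 8, and Clause 9 in effect. Clause 7 is among the surviving provisions, so the answer is yes.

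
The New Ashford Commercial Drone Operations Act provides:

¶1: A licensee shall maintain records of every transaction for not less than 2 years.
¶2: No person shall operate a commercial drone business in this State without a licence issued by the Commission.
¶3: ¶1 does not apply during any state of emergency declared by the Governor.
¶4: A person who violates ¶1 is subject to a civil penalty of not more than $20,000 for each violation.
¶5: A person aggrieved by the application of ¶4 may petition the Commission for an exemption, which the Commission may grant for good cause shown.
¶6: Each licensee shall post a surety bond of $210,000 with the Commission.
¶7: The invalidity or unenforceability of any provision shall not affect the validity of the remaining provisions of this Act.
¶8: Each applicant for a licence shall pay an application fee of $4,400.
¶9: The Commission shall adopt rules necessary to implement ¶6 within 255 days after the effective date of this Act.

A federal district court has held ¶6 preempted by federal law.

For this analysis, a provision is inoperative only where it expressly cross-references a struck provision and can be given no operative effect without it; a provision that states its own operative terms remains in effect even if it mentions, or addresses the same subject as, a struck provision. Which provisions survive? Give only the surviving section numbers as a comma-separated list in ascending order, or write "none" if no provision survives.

¶6 is struck. ¶9 operates only by reference to ¶6, so it falls with ¶6. ¶7 is a severability clause and preserves every provision that can still be given independent effect. The provisions still in force are ¶1, ¶2, ¶3, ¶4, ¶5, ¶7, and ¶8.

1, 2, 3, 4, 5, 7, 8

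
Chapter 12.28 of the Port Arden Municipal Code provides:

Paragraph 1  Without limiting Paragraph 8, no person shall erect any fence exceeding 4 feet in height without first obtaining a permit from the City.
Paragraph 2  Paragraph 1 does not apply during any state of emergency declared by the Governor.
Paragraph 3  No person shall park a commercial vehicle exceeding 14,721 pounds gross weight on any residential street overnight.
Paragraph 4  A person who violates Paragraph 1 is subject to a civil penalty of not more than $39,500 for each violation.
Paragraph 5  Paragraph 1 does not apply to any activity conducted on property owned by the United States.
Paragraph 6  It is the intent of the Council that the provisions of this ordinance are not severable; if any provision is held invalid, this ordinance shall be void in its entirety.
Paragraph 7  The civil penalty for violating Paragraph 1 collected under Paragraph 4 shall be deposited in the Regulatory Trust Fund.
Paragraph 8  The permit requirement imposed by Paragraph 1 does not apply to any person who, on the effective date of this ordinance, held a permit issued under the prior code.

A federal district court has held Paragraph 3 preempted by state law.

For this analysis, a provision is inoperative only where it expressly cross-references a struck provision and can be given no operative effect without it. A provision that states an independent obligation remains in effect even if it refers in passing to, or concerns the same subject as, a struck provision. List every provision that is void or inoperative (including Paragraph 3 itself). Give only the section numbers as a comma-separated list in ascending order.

1, 2, 3, 4, 5, 6, 7, 8

Paragraph 3 is struck. No other provision's operative terms depend on Paragraph 3. Paragraph 6 provides that the ordinance is not severable, so the invalidity of any one provision voids the entire ordinance. No provision of the ordinance survives.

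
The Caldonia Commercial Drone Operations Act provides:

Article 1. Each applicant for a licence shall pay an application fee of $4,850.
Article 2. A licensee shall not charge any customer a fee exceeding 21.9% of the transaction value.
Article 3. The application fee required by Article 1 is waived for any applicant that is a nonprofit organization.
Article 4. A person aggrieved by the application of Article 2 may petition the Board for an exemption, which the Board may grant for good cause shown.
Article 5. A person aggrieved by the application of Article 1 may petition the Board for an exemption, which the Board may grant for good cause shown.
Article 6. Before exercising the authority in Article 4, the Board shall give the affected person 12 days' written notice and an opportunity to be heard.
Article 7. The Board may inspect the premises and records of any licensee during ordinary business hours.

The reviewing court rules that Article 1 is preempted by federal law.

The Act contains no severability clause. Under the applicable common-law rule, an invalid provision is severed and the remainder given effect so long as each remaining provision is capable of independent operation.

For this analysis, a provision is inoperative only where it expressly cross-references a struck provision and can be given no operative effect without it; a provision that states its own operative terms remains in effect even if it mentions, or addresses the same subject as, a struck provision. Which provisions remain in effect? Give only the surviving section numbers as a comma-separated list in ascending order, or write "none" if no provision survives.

Article 1 is struck. Article 3 has no operative effect of its own apart from Article 1 and is therefore inoperative. Article 5 has no operative effect of its own apart from Article 1 and is therefore inoperative. Under the stated default rule, only provisions that cannot operate independently fall away; the rest are enforced. The provisions still in force are Article 2, Article 4, Article 6, and Article 7.

2, 4, 6, 7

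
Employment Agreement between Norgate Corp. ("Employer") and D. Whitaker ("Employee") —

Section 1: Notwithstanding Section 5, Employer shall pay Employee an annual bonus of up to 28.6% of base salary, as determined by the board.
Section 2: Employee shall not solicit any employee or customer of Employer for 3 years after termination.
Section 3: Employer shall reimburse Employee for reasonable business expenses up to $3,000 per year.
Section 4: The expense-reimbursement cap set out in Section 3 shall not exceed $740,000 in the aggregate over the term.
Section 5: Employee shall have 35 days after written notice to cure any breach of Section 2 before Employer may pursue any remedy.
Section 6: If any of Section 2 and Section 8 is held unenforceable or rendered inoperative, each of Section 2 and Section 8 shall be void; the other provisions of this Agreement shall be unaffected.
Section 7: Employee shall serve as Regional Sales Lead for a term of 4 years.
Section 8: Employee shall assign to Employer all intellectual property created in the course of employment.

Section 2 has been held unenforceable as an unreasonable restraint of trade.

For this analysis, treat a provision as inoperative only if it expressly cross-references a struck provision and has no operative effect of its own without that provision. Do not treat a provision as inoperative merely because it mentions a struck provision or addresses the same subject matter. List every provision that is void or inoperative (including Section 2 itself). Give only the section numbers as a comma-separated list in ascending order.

2, 5, 8

Section 2 is struck. Section 5 operates only by reference to Section 2, so it falls with Section 2. Section 1 mentions Section 5 but its own obligation stands independently of Section 5, so Section 1 is not affected. Section 6 declares Section 2 and Section 8 mutually dependent; since one of them has fallen, all of them are of no effect. That brings down Section 8 as well. The remainder continues in force under Section 6. That leaves Section 1, Section 3, Section 4, Section 6, and Section 7 in effect.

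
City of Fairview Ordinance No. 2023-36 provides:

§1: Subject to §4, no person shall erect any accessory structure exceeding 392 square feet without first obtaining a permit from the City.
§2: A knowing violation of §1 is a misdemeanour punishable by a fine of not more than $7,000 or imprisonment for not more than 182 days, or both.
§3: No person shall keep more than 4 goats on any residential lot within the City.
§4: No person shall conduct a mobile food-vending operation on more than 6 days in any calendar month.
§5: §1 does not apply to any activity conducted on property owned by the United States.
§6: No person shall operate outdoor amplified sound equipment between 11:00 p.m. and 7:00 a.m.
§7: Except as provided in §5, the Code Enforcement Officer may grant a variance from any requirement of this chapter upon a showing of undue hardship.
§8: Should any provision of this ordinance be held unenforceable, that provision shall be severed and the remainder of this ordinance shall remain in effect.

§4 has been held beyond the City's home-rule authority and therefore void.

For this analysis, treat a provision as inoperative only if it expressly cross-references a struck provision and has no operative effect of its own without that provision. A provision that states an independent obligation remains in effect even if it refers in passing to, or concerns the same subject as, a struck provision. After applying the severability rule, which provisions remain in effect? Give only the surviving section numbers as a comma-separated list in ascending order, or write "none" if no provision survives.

§4 is struck. §1 mentions §4 but its own obligation stands independently of §4, so §1 is not affected. No other provision's operative terms depend on §4. §8 is a severability clause and preserves every provision that can still be given independent effect. That leaves §1, §2, §3, §5, §6, §7, and §8 in effect.

1, 2, 3, 5, 6, 7, 8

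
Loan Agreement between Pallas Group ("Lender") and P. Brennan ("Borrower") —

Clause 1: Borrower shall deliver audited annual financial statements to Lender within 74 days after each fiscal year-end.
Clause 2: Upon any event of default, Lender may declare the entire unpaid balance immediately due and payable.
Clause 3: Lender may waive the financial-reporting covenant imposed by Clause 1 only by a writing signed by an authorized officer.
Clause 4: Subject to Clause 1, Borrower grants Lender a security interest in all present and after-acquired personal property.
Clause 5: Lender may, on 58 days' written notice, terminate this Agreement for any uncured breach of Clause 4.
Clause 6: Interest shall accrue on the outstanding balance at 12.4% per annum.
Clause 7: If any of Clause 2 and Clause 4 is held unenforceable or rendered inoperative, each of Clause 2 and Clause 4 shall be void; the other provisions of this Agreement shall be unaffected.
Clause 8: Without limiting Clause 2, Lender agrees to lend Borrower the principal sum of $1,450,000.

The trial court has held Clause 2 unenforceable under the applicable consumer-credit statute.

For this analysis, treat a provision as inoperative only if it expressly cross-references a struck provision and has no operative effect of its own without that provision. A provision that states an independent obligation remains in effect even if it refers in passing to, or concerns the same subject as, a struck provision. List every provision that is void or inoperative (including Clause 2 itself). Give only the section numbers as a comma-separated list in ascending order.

2, 4, 5

Clause 2 is struck. Clause 8 mentions Clause 2 but its own obligation stands independently of Clause 2, so Clause 8 is not affected. No other provision's operative terms depend on Clause 2. Clause 7 declares Clause 2 and Clause 4 mutually dependent; since one of them has fallen, all of them are of no effect. That brings down Clause 4 as well. Clause 5 in turn depends solely on a provision now struck and likewise falls. The remainder continues in force under Clause 7. That leaves Clause 1, Clause 3, Clause 6, Clause 7, and Clause 8 in effect.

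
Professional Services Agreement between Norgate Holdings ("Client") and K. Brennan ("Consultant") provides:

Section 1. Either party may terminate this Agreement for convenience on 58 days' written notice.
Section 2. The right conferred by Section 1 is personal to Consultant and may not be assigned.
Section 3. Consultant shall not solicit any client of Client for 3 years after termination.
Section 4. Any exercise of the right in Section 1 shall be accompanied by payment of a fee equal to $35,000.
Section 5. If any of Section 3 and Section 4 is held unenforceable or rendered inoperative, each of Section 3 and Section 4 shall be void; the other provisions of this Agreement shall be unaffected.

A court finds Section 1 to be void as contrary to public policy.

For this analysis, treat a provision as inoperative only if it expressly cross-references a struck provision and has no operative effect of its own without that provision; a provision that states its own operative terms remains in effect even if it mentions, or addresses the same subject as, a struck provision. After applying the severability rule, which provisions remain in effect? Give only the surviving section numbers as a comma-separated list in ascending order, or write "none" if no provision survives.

5

Section 1 is struck. The only function of Section 2 is the non-assignment of Section 1, so it cannot stand once Section 1 is removed. The only function of Section 4 is the exercise fee for Section 1, so it cannot stand once Section 1 is removed. Section 5 declares Section 3 and Section 4 mutually dependent; since one of them has fallen, all of them are of no effect. That brings down Section 3 as well. The remainder continues in force under Section 5. Only Section 5 remains in effect.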